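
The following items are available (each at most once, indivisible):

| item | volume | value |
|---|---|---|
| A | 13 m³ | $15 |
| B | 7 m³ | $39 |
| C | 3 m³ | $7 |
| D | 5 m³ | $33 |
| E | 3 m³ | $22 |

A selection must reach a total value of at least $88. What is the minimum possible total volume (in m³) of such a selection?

15

Subsets with value ≥ 88, sorted by total volume:
- B+D+E: volume 15, value 94
- B+C+D+E: volume 18, value 101
Minimum volume: 15 m³.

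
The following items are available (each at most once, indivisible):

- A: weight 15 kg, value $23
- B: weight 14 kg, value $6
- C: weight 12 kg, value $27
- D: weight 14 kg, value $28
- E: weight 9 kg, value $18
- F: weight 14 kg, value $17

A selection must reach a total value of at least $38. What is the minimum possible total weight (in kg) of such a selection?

Subsets with value ≥ 38, sorted by total weight:
- C+E: weight 21, value 45
- D+E: weight 23, value 46
- A+E: weight 24, value 41
Minimum weight: 21 kg.

21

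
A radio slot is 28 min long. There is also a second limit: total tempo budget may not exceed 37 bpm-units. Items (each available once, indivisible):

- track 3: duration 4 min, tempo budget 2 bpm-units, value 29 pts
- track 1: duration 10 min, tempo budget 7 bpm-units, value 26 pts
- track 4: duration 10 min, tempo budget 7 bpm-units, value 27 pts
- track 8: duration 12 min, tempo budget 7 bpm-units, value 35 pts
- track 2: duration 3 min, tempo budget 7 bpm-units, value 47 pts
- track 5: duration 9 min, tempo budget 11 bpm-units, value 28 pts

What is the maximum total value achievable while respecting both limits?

Feasible sets respecting both limits:
- track 3+track 8+track 2+track 5: duration 28, tempo budget 27, value 139
- track 3+track 4+track 2+track 5: duration 26, tempo budget 27, value 131
- track 3+track 1+track 2+track 5: duration 26, tempo budget 27, value 130
Best: 139 pts.

139 pts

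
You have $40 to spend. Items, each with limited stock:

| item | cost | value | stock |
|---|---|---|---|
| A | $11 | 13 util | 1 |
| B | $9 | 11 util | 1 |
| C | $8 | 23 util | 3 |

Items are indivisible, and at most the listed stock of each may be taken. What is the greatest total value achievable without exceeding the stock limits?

Top feasible selections:
- 1×A + 3×C: cost 35, value 82
- 1×B + 3×C: cost 33, value 80
Best: 82 util.

82 util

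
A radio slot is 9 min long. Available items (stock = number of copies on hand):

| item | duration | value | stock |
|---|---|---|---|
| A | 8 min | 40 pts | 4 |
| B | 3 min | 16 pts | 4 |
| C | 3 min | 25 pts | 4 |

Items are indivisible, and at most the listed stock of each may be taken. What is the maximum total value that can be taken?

Best selections within duration 9 and stock limits:
- 3×C: duration 9, value 75
- 1×B + 2×C: duration 9, value 66
- 2×B + 1×C: duration 9, value 57
- 2×C: duration 6, value 50
Best: 75 pts.

75 pts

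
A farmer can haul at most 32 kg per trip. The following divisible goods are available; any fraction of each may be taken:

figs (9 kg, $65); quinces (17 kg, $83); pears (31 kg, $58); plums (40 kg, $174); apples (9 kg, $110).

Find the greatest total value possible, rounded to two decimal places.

243.35

Take in order of value per unit:
- apples (110/9 per unit): all 9 → value 110, running total 110.00
- figs (65/9 per unit): all 9 → value 65, running total 175.00
- quinces (83/17 per unit): 14 of 17 → value 14×83/17 = 68.3529, running total 243.35
Total 243.35.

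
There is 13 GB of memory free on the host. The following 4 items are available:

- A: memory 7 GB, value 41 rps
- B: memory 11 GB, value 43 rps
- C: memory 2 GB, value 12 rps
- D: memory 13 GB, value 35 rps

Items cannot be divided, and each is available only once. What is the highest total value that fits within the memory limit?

55 rps

Check high-value combinations within 13 GB:
- B+C: memory 11+2=13, value 43+12=55
- A+C: memory 7+2=9, value 41+12=53
- B: memory 11, value 43
Best: 55 rps.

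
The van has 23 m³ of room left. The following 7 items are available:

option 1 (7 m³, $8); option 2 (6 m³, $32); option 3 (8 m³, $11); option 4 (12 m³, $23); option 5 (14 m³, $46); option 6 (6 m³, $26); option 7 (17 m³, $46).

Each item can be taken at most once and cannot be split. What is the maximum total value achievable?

Check high-value combinations within 23 m³:
- option 2+option 5: volume 6+14=20, value 32+46=78
- option 2+option 7: volume 6+17=23, value 32+46=78
- option 5+option 6: volume 14+6=20, value 46+26=72
Best: $78.

$78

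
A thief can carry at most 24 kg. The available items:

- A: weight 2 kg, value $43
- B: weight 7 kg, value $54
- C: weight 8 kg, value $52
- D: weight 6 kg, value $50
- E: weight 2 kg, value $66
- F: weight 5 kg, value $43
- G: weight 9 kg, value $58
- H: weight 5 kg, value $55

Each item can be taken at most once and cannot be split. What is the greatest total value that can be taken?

Check high-value combinations within 24 kg:
- A+D+E+G+H: weight 2+6+2+9+5=24, value 43+50+66+58+55=272
- A+B+C+E+H: weight 2+7+8+2+5=24, value 43+54+52+66+55=270
- A+B+D+E+H: weight 2+7+6+2+5=22, value 43+54+50+66+55=268
- A+C+D+E+H: weight 2+8+6+2+5=23, value 43+52+50+66+55=266
- A+E+F+G+H: weight 2+2+5+9+5=23, value 43+66+43+58+55=265
Best: $272.

$272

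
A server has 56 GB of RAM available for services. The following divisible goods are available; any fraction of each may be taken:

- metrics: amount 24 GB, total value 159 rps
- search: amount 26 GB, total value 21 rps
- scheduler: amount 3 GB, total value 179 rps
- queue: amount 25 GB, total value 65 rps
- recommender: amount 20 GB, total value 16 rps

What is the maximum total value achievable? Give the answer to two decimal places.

Take in order of value per unit:
- scheduler (179/3 per unit): all 3 → value 179, running total 179.00
- metrics (159/24 per unit): all 24 → value 159, running total 338.00
- queue (65/25 per unit): all 25 → value 65, running total 403.00
- search (21/26 per unit): 4 of 26 → value 4×21/26 = 3.2308, running total 406.23
Total 406.23.

406.23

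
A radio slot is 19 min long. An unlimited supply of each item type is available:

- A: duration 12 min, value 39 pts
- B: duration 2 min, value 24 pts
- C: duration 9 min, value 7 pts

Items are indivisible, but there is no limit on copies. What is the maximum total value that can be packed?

216 pts

Best value-per-unit is B at 24/2, and filling with it alone uses duration 9×2=18. No mix of the others beats 9×24 = 216.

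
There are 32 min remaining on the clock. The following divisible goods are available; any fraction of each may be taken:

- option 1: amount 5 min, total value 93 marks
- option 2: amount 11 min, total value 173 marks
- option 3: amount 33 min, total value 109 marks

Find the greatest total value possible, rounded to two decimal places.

Take in order of value per unit:
- option 1 (93/5 per unit): all 5 → value 93, running total 93.00
- option 2 (173/11 per unit): all 11 → value 173, running total 266.00
- option 3 (109/33 per unit): 16 of 33 → value 16×109/33 = 52.8485, running total 318.85
Total 318.85.

318.85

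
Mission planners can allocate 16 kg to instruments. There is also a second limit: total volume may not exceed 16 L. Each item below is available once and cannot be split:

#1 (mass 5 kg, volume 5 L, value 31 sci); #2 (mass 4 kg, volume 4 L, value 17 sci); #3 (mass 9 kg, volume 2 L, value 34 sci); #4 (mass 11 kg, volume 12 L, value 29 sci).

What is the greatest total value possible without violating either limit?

65 sci

Feasible sets respecting both limits:
- #1+#3: mass 14, volume 7, value 65
- #2+#3: mass 13, volume 6, value 51
- #1+#2: mass 9, volume 9, value 48
Best: 65 sci.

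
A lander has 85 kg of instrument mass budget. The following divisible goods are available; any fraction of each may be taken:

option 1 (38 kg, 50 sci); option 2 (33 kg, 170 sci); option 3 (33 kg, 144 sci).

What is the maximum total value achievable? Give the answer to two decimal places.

Take in order of value per unit:
- option 2 (170/33 per unit): all 33 → value 170, running total 170.00
- option 3 (144/33 per unit): all 33 → value 144, running total 314.00
- option 1 (50/38 per unit): 19 of 38 → value 19×50/38 = 25.0000, running total 339.00
Total 339.00.

339.00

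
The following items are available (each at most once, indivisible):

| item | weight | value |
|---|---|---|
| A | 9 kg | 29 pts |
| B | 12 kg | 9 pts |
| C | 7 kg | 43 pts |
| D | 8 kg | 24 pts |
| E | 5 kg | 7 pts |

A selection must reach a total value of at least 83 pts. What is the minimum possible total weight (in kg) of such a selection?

Subsets with value ≥ 83, sorted by total weight:
- A+C+D: weight 24, value 96
- A+C+D+E: weight 29, value 103
- B+C+D+E: weight 32, value 83
- A+B+C+E: weight 33, value 88
Minimum weight: 24 kg.

24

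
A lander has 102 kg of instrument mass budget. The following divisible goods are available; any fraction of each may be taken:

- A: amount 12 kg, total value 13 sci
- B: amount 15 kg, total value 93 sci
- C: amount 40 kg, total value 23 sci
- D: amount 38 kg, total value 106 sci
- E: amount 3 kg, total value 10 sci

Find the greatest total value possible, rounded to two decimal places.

241.55

Take in order of value per unit:
- B (93/15 per unit): all 15 → value 93, running total 93.00
- E (10/3 per unit): all 3 → value 10, running total 103.00
- D (106/38 per unit): all 38 → value 106, running total 209.00
- A (13/12 per unit): all 12 → value 13, running total 222.00
- C (23/40 per unit): 34 of 40 → value 34×23/40 = 19.5500, running total 241.55
Total 241.55.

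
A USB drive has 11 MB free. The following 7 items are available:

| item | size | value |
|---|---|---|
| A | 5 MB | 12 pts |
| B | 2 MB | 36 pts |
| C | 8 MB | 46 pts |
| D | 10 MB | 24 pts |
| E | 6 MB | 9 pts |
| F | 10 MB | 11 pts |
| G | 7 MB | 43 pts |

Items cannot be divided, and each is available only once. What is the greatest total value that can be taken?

Check high-value combinations within 11 MB:
- B+C: size 2+8=10, value 36+46=82
- B+G: size 2+7=9, value 36+43=79
- A+B: size 5+2=7, value 12+36=48
Best: 82 pts.

82 pts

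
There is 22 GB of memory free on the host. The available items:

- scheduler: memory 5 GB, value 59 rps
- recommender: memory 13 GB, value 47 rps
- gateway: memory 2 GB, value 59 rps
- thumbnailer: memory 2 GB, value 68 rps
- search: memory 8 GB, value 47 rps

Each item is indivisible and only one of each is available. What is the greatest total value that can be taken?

Check high-value combinations within 22 GB:
- scheduler+gateway+thumbnailer+search: memory 5+2+2+8=17, value 59+59+68+47=233
- scheduler+recommender+gateway+thumbnailer: memory 5+13+2+2=22, value 59+47+59+68=233
- scheduler+gateway+thumbnailer: memory 5+2+2=9, value 59+59+68=186
Best: 233 rps.

233 rps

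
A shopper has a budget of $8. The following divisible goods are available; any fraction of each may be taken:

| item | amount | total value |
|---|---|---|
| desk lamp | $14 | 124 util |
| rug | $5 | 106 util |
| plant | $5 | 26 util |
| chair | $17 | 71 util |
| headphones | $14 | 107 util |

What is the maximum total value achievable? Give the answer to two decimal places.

Take in order of value per unit:
- rug (106/5 per unit): all 5 → value 106, running total 106.00
- desk lamp (124/14 per unit): 3 of 14 → value 3×124/14 = 26.5714, running total 132.57
Total 132.57.

132.57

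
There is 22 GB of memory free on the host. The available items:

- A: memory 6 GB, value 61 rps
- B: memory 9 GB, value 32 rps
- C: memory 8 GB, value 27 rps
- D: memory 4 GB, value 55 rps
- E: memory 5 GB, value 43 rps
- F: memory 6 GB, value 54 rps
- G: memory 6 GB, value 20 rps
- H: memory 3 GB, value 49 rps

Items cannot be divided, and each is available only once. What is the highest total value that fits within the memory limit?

This is a 0/1 knapsack; check combinations near the capacity.
- A+D+F+H: memory 6+4+6+3=19, value 61+55+54+49=219
- A+D+E+F: memory 6+4+5+6=21, value 61+55+43+54=213
- A+D+E+H: memory 6+4+5+3=18, value 61+55+43+49=208
- A+E+F+H: memory 6+5+6+3=20, value 61+43+54+49=207
Best: 219 rps.

219 rps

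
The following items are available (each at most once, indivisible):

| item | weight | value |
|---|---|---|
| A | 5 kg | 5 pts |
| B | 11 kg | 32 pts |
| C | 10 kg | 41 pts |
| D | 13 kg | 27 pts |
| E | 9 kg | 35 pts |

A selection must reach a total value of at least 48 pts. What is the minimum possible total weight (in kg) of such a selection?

Subsets with value ≥ 48, sorted by total weight:
- C+E: weight 19, value 76
- B+E: weight 20, value 67
- B+C: weight 21, value 73
Minimum weight: 19 kg.

19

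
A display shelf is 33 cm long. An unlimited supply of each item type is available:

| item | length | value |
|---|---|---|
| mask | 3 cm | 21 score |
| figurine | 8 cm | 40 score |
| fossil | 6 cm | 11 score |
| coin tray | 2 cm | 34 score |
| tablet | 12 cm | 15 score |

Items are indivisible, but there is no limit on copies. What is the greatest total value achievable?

Best value-per-unit is coin tray at 34/2, and filling with it alone uses length 16×2=32. No mix of the others beats 16×34 = 544.

544 score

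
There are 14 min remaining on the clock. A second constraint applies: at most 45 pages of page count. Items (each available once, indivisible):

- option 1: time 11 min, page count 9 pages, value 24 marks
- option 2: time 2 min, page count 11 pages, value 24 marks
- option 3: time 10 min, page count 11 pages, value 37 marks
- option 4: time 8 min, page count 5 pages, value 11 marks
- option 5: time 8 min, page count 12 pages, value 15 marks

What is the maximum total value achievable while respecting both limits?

61 marks

Feasible sets respecting both limits:
- option 2+option 3: time 12, page count 22, value 61
- option 1+option 2: time 13, page count 20, value 48
- option 2+option 5: time 10, page count 23, value 39
- option 3: time 10, page count 11, value 37
Best: 61 marks.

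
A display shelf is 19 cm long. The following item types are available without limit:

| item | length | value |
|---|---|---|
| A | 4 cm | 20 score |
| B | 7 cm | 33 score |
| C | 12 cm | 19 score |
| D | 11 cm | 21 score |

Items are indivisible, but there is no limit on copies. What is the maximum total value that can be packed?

Best value-per-unit is A at 20/4; filling with it alone gives 4×20 = 80.
Optimal mix: 3×A + 1×B → length 19, value 93.

93 score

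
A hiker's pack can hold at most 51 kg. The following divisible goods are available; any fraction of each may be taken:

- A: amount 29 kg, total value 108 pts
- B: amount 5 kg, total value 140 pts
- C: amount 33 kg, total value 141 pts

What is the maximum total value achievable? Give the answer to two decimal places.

329.41

Take in order of value per unit:
- B (140/5 per unit): all 5 → value 140, running total 140.00
- C (141/33 per unit): all 33 → value 141, running total 281.00
- A (108/29 per unit): 13 of 29 → value 13×108/29 = 48.4138, running total 329.41
Total 329.41.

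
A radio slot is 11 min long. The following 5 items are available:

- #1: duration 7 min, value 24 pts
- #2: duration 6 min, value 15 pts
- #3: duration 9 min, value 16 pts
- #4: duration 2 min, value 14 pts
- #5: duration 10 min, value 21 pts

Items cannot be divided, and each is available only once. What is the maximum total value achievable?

Check high-value combinations within 11 min:
- #1+#4: duration 7+2=9, value 24+14=38
- #3+#4: duration 9+2=11, value 16+14=30
- #2+#4: duration 6+2=8, value 15+14=29
Best: 38 pts.

38 pts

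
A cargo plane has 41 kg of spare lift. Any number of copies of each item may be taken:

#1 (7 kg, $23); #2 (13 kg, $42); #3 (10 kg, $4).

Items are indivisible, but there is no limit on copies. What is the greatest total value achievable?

Best value-per-unit is #1 at 23/7; filling with it alone gives 5×23 = 115.
Optimal mix: 4×#1 + 1×#2 → weight 41, value 134.

$134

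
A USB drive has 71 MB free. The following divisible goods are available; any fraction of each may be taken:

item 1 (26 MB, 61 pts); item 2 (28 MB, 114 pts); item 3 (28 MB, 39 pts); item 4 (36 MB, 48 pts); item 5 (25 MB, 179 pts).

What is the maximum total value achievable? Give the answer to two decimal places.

335.23

Take in order of value per unit:
- item 5 (179/25 per unit): all 25 → value 179, running total 179.00
- item 2 (114/28 per unit): all 28 → value 114, running total 293.00
- item 1 (61/26 per unit): 18 of 26 → value 18×61/26 = 42.2308, running total 335.23
Total 335.23.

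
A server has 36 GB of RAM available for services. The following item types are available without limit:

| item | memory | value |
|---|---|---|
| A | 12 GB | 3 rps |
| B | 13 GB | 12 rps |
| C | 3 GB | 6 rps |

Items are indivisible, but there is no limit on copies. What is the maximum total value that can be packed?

72 rps

Best value-per-unit is C at 6/3, and filling with it alone uses memory 12×3=36. No mix of the others beats 12×6 = 72.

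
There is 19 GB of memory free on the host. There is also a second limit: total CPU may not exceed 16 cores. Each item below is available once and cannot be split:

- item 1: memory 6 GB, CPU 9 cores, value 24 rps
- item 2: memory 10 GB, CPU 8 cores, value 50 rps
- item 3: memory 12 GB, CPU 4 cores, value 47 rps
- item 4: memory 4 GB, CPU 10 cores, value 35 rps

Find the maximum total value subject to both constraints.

Feasible sets respecting both limits:
- item 3+item 4: memory 16, CPU 14, value 82
- item 1+item 3: memory 18, CPU 13, value 71
- item 2: memory 10, CPU 8, value 50
Best: 82 rps.

82 rps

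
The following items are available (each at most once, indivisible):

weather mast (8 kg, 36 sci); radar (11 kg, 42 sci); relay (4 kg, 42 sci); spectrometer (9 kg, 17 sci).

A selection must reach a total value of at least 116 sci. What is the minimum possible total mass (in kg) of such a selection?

23

Subsets with value ≥ 116, sorted by total mass:
- weather mast+radar+relay: mass 23, value 120
- weather mast+radar+relay+spectrometer: mass 32, value 137
Minimum mass: 23 kg.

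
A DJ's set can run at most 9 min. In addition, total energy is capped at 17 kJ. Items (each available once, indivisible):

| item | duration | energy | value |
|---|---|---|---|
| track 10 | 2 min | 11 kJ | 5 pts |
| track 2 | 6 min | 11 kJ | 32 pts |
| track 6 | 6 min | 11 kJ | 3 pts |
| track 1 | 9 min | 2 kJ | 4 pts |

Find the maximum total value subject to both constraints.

Feasible sets respecting both limits:
- track 2: duration 6, energy 11, value 32
- track 10: duration 2, energy 11, value 5
- track 1: duration 9, energy 2, value 4
- track 6: duration 6, energy 11, value 3
Best: 32 pts.

32 pts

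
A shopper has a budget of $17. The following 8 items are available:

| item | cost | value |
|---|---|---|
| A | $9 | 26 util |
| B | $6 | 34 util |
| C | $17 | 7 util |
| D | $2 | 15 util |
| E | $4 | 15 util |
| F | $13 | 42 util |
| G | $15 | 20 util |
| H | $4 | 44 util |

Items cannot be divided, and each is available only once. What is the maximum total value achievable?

Check high-value combinations within $17:
- B+D+E+H: cost 6+2+4+4=16, value 34+15+15+44=108
- B+D+H: cost 6+2+4=12, value 34+15+44=93
- B+E+H: cost 6+4+4=14, value 34+15+44=93
Best: 108 util.

108 util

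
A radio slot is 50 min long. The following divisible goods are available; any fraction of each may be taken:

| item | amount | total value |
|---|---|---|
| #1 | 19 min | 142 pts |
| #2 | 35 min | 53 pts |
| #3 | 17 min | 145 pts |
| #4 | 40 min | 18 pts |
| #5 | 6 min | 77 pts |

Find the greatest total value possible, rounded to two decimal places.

376.11

Take in order of value per unit:
- #5 (77/6 per unit): all 6 → value 77, running total 77.00
- #3 (145/17 per unit): all 17 → value 145, running total 222.00
- #1 (142/19 per unit): all 19 → value 142, running total 364.00
- #2 (53/35 per unit): 8 of 35 → value 8×53/35 = 12.1143, running total 376.11
Total 376.11.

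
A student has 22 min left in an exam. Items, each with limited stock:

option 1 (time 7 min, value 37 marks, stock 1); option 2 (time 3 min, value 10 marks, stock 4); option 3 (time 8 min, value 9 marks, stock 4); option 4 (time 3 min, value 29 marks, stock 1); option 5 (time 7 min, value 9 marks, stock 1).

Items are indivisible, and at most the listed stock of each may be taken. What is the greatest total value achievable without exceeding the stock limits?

106 marks

Best selections within time 22 and stock limits:
- 1×option 1 + 4×option 2 + 1×option 4: time 22, value 106
- 1×option 1 + 3×option 2 + 1×option 4: time 19, value 96
- 1×option 1 + 2×option 2 + 1×option 4: time 16, value 86
- 1×option 1 + 1×option 2 + 1×option 4 + 1×option 5: time 20, value 85
Best: 106 marks.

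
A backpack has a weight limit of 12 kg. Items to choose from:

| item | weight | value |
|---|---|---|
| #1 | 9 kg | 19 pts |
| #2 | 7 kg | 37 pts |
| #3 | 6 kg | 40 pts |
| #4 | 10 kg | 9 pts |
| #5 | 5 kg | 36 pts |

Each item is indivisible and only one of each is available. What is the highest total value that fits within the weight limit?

76 pts

Check high-value combinations within 12 kg:
- #3+#5: weight 6+5=11, value 40+36=76
- #2+#5: weight 7+5=12, value 37+36=73
- #3: weight 6, value 40
- #2: weight 7, value 37
- #5: weight 5, value 36
Best: 76 pts.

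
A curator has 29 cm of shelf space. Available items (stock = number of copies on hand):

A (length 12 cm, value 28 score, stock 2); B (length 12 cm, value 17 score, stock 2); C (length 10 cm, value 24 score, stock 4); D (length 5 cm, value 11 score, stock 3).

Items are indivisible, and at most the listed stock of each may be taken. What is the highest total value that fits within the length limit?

Best selections within length 29 and stock limits:
- 2×A + 1×D: length 29, value 67
- 1×A + 1×C + 1×D: length 27, value 63
- 1×A + 3×D: length 27, value 61
Best: 67 score.

67 score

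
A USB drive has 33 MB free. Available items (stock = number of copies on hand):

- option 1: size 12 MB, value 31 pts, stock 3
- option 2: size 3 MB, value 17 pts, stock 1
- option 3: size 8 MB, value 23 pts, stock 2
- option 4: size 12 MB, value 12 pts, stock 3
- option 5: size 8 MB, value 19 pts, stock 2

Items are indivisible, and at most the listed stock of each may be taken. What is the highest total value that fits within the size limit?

94 pts

Top feasible selections:
- 1×option 1 + 1×option 2 + 2×option 3: size 31, value 94
- 1×option 1 + 1×option 2 + 1×option 3 + 1×option 5: size 31, value 90
Best: 94 pts.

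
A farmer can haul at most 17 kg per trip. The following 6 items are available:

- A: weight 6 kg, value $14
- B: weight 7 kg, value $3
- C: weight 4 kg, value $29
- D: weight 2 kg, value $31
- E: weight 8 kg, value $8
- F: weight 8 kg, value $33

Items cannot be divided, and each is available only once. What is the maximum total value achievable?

Check high-value combinations within 17 kg:
- C+D+F: weight 4+2+8=14, value 29+31+33=93
- A+D+F: weight 6+2+8=16, value 14+31+33=78
- A+C+D: weight 6+4+2=12, value 14+29+31=74
- C+D+E: weight 4+2+8=14, value 29+31+8=68
- B+D+F: weight 7+2+8=17, value 3+31+33=67
Best: $93.

$93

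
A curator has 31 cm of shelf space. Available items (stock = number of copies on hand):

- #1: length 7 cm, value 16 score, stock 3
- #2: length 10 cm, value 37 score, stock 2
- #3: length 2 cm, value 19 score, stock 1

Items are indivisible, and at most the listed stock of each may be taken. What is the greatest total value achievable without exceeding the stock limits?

Best selections within length 31 and stock limits:
- 1×#1 + 2×#2 + 1×#3: length 29, value 109
- 2×#2 + 1×#3: length 22, value 93
- 1×#1 + 2×#2: length 27, value 90
- 2×#1 + 1×#2 + 1×#3: length 26, value 88
Best: 109 score.

109 score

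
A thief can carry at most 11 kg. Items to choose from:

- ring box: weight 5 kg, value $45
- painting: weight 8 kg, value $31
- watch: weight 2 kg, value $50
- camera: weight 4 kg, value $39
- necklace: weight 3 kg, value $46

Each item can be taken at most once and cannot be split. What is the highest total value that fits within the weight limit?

Check high-value combinations within 11 kg:
- ring box+watch+necklace: weight 5+2+3=10, value 45+50+46=141
- watch+camera+necklace: weight 2+4+3=9, value 50+39+46=135
- ring box+watch+camera: weight 5+2+4=11, value 45+50+39=134
Best: $141.

$141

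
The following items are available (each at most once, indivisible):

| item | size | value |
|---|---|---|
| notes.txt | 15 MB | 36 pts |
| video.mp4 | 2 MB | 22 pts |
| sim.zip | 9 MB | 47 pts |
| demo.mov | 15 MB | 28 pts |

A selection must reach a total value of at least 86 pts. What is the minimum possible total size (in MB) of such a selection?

Subsets with value ≥ 86, sorted by total size:
- notes.txt+video.mp4+sim.zip: size 26, value 105
- video.mp4+sim.zip+demo.mov: size 26, value 97
- notes.txt+video.mp4+demo.mov: size 32, value 86
- notes.txt+sim.zip+demo.mov: size 39, value 111
Minimum size: 26 MB.

26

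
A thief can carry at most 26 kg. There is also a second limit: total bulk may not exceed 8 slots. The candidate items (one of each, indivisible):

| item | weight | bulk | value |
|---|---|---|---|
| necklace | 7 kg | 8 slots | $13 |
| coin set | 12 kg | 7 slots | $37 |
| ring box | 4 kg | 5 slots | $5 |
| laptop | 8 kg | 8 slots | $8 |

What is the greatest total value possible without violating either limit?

$37

Feasible sets respecting both limits:
- coin set: weight 12, bulk 7, value 37
- necklace: weight 7, bulk 8, value 13
- laptop: weight 8, bulk 8, value 8
Best: $37.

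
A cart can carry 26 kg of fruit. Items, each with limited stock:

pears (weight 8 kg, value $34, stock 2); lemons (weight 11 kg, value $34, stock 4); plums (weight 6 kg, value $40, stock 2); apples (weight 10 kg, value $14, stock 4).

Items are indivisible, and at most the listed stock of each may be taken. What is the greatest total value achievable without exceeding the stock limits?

Best selections within weight 26 and stock limits:
- 1×pears + 2×plums: weight 20, value 114
- 1×lemons + 2×plums: weight 23, value 114
- 2×pears + 1×plums: weight 22, value 108
- 1×pears + 1×lemons + 1×plums: weight 25, value 108
Best: $114.

$114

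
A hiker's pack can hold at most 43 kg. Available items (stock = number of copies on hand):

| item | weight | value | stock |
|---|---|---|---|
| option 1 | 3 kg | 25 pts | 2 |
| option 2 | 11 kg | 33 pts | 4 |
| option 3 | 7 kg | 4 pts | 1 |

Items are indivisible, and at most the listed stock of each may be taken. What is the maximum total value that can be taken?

149 pts

Best selections within weight 43 and stock limits:
- 2×option 1 + 3×option 2: weight 39, value 149
- 1×option 1 + 3×option 2 + 1×option 3: weight 43, value 128
Best: 149 pts.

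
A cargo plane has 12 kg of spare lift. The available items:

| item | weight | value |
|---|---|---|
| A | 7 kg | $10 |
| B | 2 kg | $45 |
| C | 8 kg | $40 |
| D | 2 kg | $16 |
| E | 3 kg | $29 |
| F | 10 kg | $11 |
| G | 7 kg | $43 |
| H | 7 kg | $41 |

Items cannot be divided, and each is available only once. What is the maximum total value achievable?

$117

Check high-value combinations within 12 kg:
- B+E+G: weight 2+3+7=12, value 45+29+43=117
- B+E+H: weight 2+3+7=12, value 45+29+41=115
- B+D+G: weight 2+2+7=11, value 45+16+43=104
- B+D+H: weight 2+2+7=11, value 45+16+41=102
Best: $117.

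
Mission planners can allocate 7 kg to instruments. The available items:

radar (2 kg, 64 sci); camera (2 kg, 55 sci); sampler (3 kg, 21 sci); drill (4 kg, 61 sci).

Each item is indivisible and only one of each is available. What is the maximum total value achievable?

140 sci

Check high-value combinations within 7 kg:
- radar+camera+sampler: mass 2+2+3=7, value 64+55+21=140
- radar+drill: mass 2+4=6, value 64+61=125
- radar+camera: mass 2+2=4, value 64+55=119
- camera+drill: mass 2+4=6, value 55+61=116
- radar+sampler: mass 2+3=5, value 64+21=85
Best: 140 sci.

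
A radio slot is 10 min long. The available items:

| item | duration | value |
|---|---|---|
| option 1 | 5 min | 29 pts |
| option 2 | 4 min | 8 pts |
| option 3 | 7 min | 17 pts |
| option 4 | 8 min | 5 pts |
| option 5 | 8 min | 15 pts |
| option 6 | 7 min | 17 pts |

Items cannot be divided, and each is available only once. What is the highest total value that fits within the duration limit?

This is a 0/1 knapsack; check combinations near the capacity.
- option 1+option 2: duration 5+4=9, value 29+8=37
- option 1: duration 5, value 29
- option 3: duration 7, value 17
Best: 37 pts.

37 pts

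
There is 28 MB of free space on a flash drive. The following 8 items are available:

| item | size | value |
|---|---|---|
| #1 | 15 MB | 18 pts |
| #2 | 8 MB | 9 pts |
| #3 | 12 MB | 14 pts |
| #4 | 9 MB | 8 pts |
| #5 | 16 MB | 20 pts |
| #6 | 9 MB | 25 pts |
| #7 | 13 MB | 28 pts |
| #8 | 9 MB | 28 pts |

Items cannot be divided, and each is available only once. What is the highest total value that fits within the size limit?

62 pts

Check high-value combinations within 28 MB:
- #2+#6+#8: size 8+9+9=26, value 9+25+28=62
- #4+#6+#8: size 9+9+9=27, value 8+25+28=61
- #7+#8: size 13+9=22, value 28+28=56
Best: 62 pts.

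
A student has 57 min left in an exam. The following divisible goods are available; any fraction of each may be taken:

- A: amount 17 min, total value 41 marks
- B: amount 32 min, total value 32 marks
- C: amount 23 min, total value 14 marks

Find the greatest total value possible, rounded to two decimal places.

Take in order of value per unit:
- A (41/17 per unit): all 17 → value 41, running total 41.00
- B (32/32 per unit): all 32 → value 32, running total 73.00
- C (14/23 per unit): 8 of 23 → value 8×14/23 = 4.8696, running total 77.87
Total 77.87.

77.87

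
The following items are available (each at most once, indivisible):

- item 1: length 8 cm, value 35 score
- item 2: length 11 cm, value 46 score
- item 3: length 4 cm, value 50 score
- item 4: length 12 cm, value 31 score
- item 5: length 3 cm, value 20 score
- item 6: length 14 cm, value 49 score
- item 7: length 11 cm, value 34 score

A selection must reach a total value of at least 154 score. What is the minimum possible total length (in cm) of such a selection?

29

Subsets with value ≥ 154, sorted by total length:
- item 1+item 3+item 5+item 6: length 29, value 154
- item 2+item 3+item 5+item 6: length 32, value 165
- item 1+item 2+item 3+item 7: length 34, value 165
- item 1+item 2+item 3+item 4: length 35, value 162
Minimum length: 29 cm.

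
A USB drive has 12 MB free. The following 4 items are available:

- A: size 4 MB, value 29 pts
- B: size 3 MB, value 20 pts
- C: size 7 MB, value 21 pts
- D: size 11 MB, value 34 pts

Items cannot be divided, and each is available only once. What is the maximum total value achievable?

50 pts

Check high-value combinations within 12 MB:
- A+C: size 4+7=11, value 29+21=50
- A+B: size 4+3=7, value 29+20=49
- B+C: size 3+7=10, value 20+21=41
- D: size 11, value 34
Best: 50 pts.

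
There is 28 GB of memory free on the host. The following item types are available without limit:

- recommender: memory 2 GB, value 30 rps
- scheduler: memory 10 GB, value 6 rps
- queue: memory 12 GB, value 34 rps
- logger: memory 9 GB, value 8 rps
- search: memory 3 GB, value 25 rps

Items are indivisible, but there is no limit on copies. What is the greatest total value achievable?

420 rps

Best value-per-unit is recommender at 30/2, and filling with it alone uses memory 14×2=28. No mix of the others beats 14×30 = 420.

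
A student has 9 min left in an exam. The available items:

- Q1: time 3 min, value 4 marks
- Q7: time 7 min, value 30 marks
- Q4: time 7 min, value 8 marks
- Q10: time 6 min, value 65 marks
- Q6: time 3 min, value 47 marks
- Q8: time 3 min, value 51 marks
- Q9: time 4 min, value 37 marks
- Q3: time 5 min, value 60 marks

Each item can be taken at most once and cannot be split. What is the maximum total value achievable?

116 marks

Check high-value combinations within 9 min:
- Q10+Q8: time 6+3=9, value 65+51=116
- Q10+Q6: time 6+3=9, value 65+47=112
- Q8+Q3: time 3+5=8, value 51+60=111
- Q6+Q3: time 3+5=8, value 47+60=107
Best: 116 marks.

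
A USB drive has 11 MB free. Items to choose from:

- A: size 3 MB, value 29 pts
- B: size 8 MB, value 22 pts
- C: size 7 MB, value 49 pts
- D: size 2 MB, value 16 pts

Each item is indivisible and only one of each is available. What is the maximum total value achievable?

Check high-value combinations within 11 MB:
- A+C: size 3+7=10, value 29+49=78
- C+D: size 7+2=9, value 49+16=65
- A+B: size 3+8=11, value 29+22=51
Best: 78 pts.

78 pts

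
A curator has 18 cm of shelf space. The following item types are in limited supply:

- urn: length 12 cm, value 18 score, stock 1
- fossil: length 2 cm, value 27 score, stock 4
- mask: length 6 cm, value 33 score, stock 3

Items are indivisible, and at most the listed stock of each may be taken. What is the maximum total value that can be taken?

Top feasible selections:
- 3×fossil + 2×mask: length 18, value 147
- 4×fossil + 1×mask: length 14, value 141
- 2×fossil + 2×mask: length 16, value 120
Best: 147 score.

147 score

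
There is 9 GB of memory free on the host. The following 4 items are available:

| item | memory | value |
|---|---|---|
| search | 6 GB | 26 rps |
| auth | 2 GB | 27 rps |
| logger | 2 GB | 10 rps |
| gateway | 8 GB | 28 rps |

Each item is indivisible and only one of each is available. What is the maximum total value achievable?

Check high-value combinations within 9 GB:
- search+auth: memory 6+2=8, value 26+27=53
- auth+logger: memory 2+2=4, value 27+10=37
- search+logger: memory 6+2=8, value 26+10=36
- gateway: memory 8, value 28
- auth: memory 2, value 27
Best: 53 rps.

53 rps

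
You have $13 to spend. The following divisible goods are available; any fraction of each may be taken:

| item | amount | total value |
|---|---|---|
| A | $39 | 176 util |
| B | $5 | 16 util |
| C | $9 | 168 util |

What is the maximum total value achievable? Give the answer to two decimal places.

Take in order of value per unit:
- C (168/9 per unit): all 9 → value 168, running total 168.00
- A (176/39 per unit): 4 of 39 → value 4×176/39 = 18.0513, running total 186.05
Total 186.05.

186.05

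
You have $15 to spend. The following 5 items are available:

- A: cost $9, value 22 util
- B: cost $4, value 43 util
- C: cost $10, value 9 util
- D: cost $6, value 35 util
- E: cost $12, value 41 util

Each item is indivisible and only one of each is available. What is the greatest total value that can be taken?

This is a 0/1 knapsack; check combinations near the capacity.
- B+D: cost 4+6=10, value 43+35=78
- A+B: cost 9+4=13, value 22+43=65
- A+D: cost 9+6=15, value 22+35=57
Best: 78 util.

78 util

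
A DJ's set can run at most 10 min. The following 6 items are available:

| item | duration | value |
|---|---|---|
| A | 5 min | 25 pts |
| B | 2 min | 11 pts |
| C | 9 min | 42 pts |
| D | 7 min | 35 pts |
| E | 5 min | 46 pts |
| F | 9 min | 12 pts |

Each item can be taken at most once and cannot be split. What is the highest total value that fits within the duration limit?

Check high-value combinations within 10 min:
- A+E: duration 5+5=10, value 25+46=71
- B+E: duration 2+5=7, value 11+46=57
- E: duration 5, value 46
- B+D: duration 2+7=9, value 11+35=46
Best: 71 pts.

71 pts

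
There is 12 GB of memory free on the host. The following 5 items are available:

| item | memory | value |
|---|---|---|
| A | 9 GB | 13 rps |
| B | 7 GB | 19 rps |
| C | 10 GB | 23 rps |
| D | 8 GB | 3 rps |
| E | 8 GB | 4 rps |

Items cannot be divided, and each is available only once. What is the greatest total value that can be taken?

23 rps

This is a 0/1 knapsack; check combinations near the capacity.
- C: memory 10, value 23
- B: memory 7, value 19
- A: memory 9, value 13
- E: memory 8, value 4
Best: 23 rps.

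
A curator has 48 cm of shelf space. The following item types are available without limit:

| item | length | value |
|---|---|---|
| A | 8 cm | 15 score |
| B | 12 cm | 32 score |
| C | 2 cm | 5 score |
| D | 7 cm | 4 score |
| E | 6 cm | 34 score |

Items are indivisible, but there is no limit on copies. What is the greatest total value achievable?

272 score

Best value-per-unit is E at 34/6, and filling with it alone uses length 8×6=48. No mix of the others beats 8×34 = 272.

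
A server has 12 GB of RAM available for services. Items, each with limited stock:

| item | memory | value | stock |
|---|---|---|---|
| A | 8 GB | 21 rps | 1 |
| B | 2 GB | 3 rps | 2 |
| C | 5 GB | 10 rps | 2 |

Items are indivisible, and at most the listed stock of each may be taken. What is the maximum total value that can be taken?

27 rps

Top feasible selections:
- 1×A + 2×B: memory 12, value 27
- 1×A + 1×B: memory 10, value 24
- 1×B + 2×C: memory 12, value 23
Best: 27 rps.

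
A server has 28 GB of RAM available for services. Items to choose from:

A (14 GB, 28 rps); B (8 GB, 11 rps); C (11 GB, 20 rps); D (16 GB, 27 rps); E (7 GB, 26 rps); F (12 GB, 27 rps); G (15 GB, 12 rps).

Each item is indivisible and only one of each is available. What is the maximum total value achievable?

64 rps

Check high-value combinations within 28 GB:
- B+E+F: memory 8+7+12=27, value 11+26+27=64
- B+C+E: memory 8+11+7=26, value 11+20+26=57
- A+F: memory 14+12=26, value 28+27=55
- A+E: memory 14+7=21, value 28+26=54
- D+F: memory 16+12=28, value 27+27=54
Best: 64 rps.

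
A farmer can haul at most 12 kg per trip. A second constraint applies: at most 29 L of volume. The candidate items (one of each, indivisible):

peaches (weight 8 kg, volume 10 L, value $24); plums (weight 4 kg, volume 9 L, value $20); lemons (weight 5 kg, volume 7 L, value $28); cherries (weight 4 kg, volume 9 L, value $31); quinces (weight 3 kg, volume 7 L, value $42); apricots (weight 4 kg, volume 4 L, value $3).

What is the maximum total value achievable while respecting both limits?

$101

Feasible sets respecting both limits:
- lemons+cherries+quinces: weight 12, volume 23, value 101
- plums+cherries+quinces: weight 11, volume 25, value 93
- plums+lemons+quinces: weight 12, volume 23, value 90
Best: $101.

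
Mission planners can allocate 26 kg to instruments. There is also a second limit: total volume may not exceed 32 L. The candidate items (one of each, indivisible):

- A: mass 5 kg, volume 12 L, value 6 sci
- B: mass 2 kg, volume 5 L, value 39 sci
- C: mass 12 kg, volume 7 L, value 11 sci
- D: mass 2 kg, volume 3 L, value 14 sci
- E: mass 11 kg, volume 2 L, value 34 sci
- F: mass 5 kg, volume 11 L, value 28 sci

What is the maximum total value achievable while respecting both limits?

Feasible sets respecting both limits:
- B+D+E+F: mass 20, volume 21, value 115
- A+B+E+F: mass 23, volume 30, value 107
- B+E+F: mass 18, volume 18, value 101
Best: 115 sci.

115 sci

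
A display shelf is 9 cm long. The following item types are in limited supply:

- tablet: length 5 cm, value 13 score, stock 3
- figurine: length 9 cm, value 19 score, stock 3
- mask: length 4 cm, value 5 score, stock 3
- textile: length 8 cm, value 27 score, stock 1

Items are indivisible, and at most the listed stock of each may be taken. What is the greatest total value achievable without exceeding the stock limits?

27 score

Best selections within length 9 and stock limits:
- 1×textile: length 8, value 27
- 1×figurine: length 9, value 19
Best: 27 score.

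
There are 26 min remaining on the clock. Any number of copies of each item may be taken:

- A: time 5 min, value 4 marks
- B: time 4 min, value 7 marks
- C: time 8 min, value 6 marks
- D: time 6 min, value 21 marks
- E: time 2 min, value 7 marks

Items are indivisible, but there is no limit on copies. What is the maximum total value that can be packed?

Best value-per-unit is D at 21/6; filling with it alone gives 4×21 = 84.
Optimal mix: 4×D + 1×E → time 26, value 91.

91 marks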